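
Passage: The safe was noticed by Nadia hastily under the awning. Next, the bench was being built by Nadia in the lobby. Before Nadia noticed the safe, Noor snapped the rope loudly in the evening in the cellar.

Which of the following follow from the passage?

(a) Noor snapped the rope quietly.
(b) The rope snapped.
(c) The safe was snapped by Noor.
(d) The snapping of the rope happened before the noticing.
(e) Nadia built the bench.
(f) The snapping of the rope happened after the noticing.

(a) Not entailed — 'quietly' adds a manner not in (and inconsistent with) the original.
(b) Entailed — 'Noor snapped the rope' is causative; it entails the inchoative 'the rope snapped'.
(c) Not entailed — Noor snapped the rope, not the safe; the safe belongs to the noticing event.
(d) Entailed — the narrative places the snapping before the noticing.
(e) Not entailed — 'was building' is progressive on an accomplishment; it does not entail the completed 'built'.
(f) Not entailed — the narrative places the snapping before the noticing, not after.

(b), (d)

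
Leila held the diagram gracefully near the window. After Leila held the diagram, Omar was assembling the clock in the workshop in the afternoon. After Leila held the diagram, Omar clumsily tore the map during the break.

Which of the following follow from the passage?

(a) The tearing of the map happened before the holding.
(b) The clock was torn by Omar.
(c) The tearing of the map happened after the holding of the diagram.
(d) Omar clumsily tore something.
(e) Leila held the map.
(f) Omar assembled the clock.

(c), (d)

(a) Not entailed — the narrative places the holding before the tearing, not after.
(b) Not entailed — Omar tore the map, not the clock; the clock belongs to the assembling event.
(c) Entailed — the narrative places the holding before the tearing.
(d) Entailed — dropping 'during the break' and generalizing the patient leaves a sub-description the original still satisfies.
(e) Not entailed — Leila held the diagram, not the map; the map belongs to the tearing event.
(f) Not entailed — 'was assembling' is progressive on an accomplishment; it does not entail the completed 'assembled'.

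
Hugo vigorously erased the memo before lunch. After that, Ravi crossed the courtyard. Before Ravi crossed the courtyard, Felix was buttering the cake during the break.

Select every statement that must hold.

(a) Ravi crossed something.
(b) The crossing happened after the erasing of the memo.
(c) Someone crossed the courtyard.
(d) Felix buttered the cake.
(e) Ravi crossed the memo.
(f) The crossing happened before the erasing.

(a) Entailed — every conjunct here is already in the original crossing event.
(b) Entailed — the narrative places the erasing before the crossing.
(c) Entailed — the original entails any weakening of itself; this just generalizes the agent.
(d) Not entailed — 'was buttering' is progressive on an accomplishment; it does not entail the completed 'buttered'.
(e) Not entailed — Ravi crossed the courtyard, not the memo; the memo belongs to the erasing event.
(f) Not entailed — the narrative places the erasing before the crossing, not after.

(a), (b), (c)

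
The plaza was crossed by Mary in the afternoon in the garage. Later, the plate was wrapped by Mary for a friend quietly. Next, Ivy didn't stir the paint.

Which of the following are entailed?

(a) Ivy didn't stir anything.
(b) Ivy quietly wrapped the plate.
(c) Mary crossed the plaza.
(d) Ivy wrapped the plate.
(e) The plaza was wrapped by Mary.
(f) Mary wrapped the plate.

(a) Not entailed — the original only denies this specific event; Ivy may have stirred something else.
(b) Not entailed — the passage has Mary wrapping the plate, not Ivy.
(c) Entailed — every conjunct here is already in the original crossing event.
(d) Not entailed — the passage has Mary wrapping the plate, not Ivy.
(e) Not entailed — Mary wrapped the plate, not the plaza; the plaza belongs to the crossing event.
(f) Entailed — dropping 'for a friend', 'quietly' leaves a sub-description the original still satisfies.

(c), (f)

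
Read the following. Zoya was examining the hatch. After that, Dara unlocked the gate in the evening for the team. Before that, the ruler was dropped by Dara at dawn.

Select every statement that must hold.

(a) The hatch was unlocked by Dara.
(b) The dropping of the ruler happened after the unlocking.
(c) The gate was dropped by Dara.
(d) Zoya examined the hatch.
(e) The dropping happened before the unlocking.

(d), (e)

(a) Not entailed — Dara unlocked the gate, not the hatch; the hatch belongs to the examining event.
(b) Not entailed — the narrative places the dropping before the unlocking, not after.
(c) Not entailed — Dara dropped the ruler, not the gate; the gate belongs to the unlocking event.
(d) Entailed — 'examine' is an activity; 'was examining' entails that some examining happened, so 'examined' holds.
(e) Entailed — the narrative places the dropping before the unlocking.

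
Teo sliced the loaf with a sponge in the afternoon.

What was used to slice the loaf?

'with a sponge' marks the instrument of the slicing event.

a sponge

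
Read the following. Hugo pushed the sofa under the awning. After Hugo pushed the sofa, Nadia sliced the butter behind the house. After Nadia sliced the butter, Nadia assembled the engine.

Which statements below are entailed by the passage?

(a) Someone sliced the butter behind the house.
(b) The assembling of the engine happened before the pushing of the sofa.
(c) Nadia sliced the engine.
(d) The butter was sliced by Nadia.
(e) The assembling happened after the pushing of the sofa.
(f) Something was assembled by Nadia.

(a) Entailed — this follows by dropping conjuncts from the slicing event's description.
(b) Not entailed — the narrative places the pushing before the assembling, not after.
(c) Not entailed — Nadia sliced the butter, not the engine; the engine belongs to the assembling event.
(d) Entailed — dropping 'behind the house' leaves a sub-description the original still satisfies.
(e) Entailed — the narrative places the pushing before the assembling.
(f) Entailed — generalizing the patient leaves a sub-description the original still satisfies.

(a), (d), (e), (f)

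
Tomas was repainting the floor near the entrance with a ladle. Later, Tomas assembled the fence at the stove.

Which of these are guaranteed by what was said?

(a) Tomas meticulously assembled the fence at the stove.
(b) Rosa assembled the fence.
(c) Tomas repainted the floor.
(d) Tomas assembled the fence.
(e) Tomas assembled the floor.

(a) Not entailed — 'meticulously' adds information not in the original event.
(b) Not entailed — the passage has Tomas assembling the fence, not Rosa.
(c) Not entailed — 'was repainting' is progressive on an accomplishment; it does not entail the completed 'repainted'.
(d) Entailed — every conjunct here is already in the original assembling event.
(e) Not entailed — Tomas assembled the fence, not the floor; the floor belongs to the repainting event.

(d)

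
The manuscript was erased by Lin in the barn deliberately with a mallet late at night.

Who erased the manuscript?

Lin

'Lin' marks the agent of the erasing event.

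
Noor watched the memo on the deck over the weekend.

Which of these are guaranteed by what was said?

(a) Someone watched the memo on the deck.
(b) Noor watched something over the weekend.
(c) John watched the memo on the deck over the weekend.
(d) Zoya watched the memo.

(a) Entailed — every conjunct here is already in the original watching event.
(b) Entailed — this follows by dropping conjuncts from the watching event's description.
(c) Not entailed — the passage has Noor watching the memo, not John.
(d) Not entailed — the passage has Noor watching the memo, not Zoya.

(a), (b)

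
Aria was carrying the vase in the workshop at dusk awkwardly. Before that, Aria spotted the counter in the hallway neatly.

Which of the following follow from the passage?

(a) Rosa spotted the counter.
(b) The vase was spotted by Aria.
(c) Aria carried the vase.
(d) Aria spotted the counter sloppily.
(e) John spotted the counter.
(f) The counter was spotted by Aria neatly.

(a) Not entailed — the passage has Aria spotting the counter, not Rosa.
(b) Not entailed — Aria spotted the counter, not the vase; the vase belongs to the carrying event.
(c) Entailed — 'carry' is an activity; 'was carrying' entails that some carrying happened, so 'carried' holds.
(d) Not entailed — 'sloppily' adds a manner not in (and inconsistent with) the original.
(e) Not entailed — the passage has Aria spotting the counter, not John.
(f) Entailed — every conjunct here is already in the original spotting event.

(c), (f)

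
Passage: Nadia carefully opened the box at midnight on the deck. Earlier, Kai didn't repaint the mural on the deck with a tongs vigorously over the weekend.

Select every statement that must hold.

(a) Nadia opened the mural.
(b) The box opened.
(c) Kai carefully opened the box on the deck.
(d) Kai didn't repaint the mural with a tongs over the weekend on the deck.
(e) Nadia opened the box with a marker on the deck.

(b)

(a) Not entailed — Nadia opened the box, not the mural; the mural belongs to the repainting event.
(b) Entailed — 'Nadia opened the box' is causative; it entails the inchoative 'the box opened'.
(c) Not entailed — the passage has Nadia opening the box, not Kai.
(d) Not entailed — dropping 'vigorously' under negation is not valid — the original leaves open that Kai repainted the mural some other way.
(e) Not entailed — 'with a marker' adds information not in the original event.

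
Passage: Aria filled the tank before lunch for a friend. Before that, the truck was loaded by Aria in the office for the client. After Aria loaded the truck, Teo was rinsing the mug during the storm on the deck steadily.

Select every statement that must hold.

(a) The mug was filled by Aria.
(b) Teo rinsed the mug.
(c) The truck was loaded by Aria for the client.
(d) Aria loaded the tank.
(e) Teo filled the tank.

(b), (c)

(a) Not entailed — Aria filled the tank, not the mug; the mug belongs to the rinsing event.
(b) Entailed — 'rinse' is an activity; 'was rinsing' entails that some rinsing happened, so 'rinsed' holds.
(c) Entailed — dropping 'in the office' leaves a sub-description the original still satisfies.
(d) Not entailed — Aria loaded the truck, not the tank; the tank belongs to the filling event.
(e) Not entailed — the passage has Aria filling the tank, not Teo.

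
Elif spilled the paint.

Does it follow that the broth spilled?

no

Nothing is said about any broth; only the paint is affected.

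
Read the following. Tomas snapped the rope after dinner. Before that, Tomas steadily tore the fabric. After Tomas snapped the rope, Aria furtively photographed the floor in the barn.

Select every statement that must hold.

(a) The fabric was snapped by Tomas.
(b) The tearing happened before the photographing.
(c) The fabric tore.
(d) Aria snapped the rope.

(b), (c)

(a) Not entailed — Tomas snapped the rope, not the fabric; the fabric belongs to the tearing event.
(b) Entailed — the narrative places the tearing before the photographing.
(c) Entailed — 'Tomas tore the fabric' is causative; it entails the inchoative 'the fabric tore'.
(d) Not entailed — the passage has Tomas snapping the rope, not Aria.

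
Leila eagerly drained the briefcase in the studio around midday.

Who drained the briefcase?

Leila

'Leila' marks the agent of the draining event.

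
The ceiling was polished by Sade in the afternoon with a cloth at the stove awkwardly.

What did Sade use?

'with a cloth' marks the instrument of the polishing event.

a cloth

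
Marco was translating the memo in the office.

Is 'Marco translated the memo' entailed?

'was translating' is progressive; for an accomplishment like 'translate the memo', it doesn't entail completion.

no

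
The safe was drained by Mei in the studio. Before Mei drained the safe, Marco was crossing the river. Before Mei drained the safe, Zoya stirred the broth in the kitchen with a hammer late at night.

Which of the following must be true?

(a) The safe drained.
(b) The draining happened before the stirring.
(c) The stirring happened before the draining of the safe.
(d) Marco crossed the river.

(a), (c)

(a) Entailed — 'Mei drained the safe' is causative; it entails the inchoative 'the safe drained'.
(b) Not entailed — the narrative places the stirring before the draining, not after.
(c) Entailed — the narrative places the stirring before the draining.
(d) Not entailed — 'was crossing' is progressive on an accomplishment; it does not entail the completed 'crossed'.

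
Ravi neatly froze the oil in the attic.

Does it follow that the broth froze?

Nothing is said about any broth; only the oil is affected.

no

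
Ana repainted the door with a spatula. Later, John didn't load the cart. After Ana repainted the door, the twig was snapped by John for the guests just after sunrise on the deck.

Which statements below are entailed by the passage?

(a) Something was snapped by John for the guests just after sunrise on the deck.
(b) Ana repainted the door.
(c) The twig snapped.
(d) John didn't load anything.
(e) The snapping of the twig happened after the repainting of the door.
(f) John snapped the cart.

(a) Entailed — this follows by dropping conjuncts from the snapping event's description.
(b) Entailed — the original entails any weakening of itself; this just drops 'with a spatula'.
(c) Entailed — 'John snapped the twig' is causative; it entails the inchoative 'the twig snapped'.
(d) Not entailed — the original only denies this specific event; John may have loaded something else.
(e) Entailed — the narrative places the repainting before the snapping.
(f) Not entailed — John snapped the twig, not the cart; the cart belongs to the loading event.

(a), (b), (c), (e)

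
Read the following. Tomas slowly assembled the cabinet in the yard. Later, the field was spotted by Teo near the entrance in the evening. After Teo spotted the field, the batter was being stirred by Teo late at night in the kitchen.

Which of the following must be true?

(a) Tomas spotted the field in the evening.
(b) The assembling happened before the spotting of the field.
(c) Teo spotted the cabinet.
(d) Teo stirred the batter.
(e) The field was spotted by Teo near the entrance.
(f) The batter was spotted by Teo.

(b), (d), (e)

(a) Not entailed — the passage has Teo spotting the field, not Tomas.
(b) Entailed — the narrative places the assembling before the spotting.
(c) Not entailed — Teo spotted the field, not the cabinet; the cabinet belongs to the assembling event.
(d) Entailed — 'stir' is an activity; 'was stirring' entails that some stirring happened, so 'stirred' holds.
(e) Entailed — the original entails any weakening of itself; this just drops 'in the evening'.
(f) Not entailed — Teo spotted the field, not the batter; the batter belongs to the stirring event.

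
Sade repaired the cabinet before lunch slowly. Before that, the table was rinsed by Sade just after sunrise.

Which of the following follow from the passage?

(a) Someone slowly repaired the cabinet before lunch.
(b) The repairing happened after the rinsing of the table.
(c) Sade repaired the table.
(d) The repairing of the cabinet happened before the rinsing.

(a) Entailed — the original entails any weakening of itself; this just generalizes the agent.
(b) Entailed — the narrative places the rinsing before the repairing.
(c) Not entailed — Sade repaired the cabinet, not the table; the table belongs to the rinsing event.
(d) Not entailed — the narrative places the rinsing before the repairing, not after.

(a), (b)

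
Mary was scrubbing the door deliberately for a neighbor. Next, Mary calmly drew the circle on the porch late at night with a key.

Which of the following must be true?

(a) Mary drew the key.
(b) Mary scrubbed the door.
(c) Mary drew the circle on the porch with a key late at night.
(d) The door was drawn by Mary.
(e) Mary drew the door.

(a) Not entailed — the key is the instrument, not what was drawn.
(b) Entailed — 'scrub' is an activity; 'was scrubbing' entails that some scrubbing happened, so 'scrubbed' holds.
(c) Entailed — the original entails any weakening of itself; this just drops 'calmly'.
(d) Not entailed — Mary drew the circle, not the door; the door belongs to the scrubbing event.
(e) Not entailed — Mary drew the circle, not the door; the door belongs to the scrubbing event.

(b), (c)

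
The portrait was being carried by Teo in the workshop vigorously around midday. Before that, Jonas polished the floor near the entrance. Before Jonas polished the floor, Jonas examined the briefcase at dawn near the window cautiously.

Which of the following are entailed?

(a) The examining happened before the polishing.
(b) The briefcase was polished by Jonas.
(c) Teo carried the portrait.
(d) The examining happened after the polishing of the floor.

(a) Entailed — the narrative places the examining before the polishing.
(b) Not entailed — Jonas polished the floor, not the briefcase; the briefcase belongs to the examining event.
(c) Entailed — 'carry' is an activity; 'was carrying' entails that some carrying happened, so 'carried' holds.
(d) Not entailed — the narrative places the examining before the polishing, not after.

(a), (c)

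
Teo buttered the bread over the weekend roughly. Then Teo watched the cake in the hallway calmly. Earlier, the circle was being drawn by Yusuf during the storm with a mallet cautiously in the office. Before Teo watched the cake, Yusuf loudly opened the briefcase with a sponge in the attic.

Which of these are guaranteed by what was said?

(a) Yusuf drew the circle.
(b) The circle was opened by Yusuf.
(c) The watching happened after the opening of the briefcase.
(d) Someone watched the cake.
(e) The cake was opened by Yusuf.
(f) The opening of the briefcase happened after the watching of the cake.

(a) Not entailed — 'was drawing' is progressive on an accomplishment; it does not entail the completed 'drew'.
(b) Not entailed — Yusuf opened the briefcase, not the circle; the circle belongs to the drawing event.
(c) Entailed — the narrative places the opening before the watching.
(d) Entailed — dropping 'calmly', 'in the hallway' and generalizing the agent leaves a sub-description the original still satisfies.
(e) Not entailed — Yusuf opened the briefcase, not the cake; the cake belongs to the watching event.
(f) Not entailed — the narrative places the opening before the watching, not after.

(c), (d)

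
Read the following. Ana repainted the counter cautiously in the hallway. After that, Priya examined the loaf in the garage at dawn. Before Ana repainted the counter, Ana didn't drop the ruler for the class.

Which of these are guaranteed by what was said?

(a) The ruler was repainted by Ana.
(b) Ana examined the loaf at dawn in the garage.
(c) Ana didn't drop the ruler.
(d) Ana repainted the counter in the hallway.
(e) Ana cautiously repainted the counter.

(d), (e)

(a) Not entailed — Ana repainted the counter, not the ruler; the ruler belongs to the dropping event.
(b) Not entailed — the passage has Priya examining the loaf, not Ana.
(c) Not entailed — dropping 'for the class' under negation is not valid — the original leaves open that Ana dropped the ruler some other way.
(d) Entailed — dropping 'cautiously' leaves a sub-description the original still satisfies.
(e) Entailed — every conjunct here is already in the original repainting event.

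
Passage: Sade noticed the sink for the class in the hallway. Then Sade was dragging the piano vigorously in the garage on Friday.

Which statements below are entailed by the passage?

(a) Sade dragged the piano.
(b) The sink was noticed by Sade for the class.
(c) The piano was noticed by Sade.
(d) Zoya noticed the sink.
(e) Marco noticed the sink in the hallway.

(a), (b)

(a) Entailed — 'drag' is an activity; 'was dragging' entails that some dragging happened, so 'dragged' holds.
(b) Entailed — dropping 'in the hallway' leaves a sub-description the original still satisfies.
(c) Not entailed — Sade noticed the sink, not the piano; the piano belongs to the dragging event.
(d) Not entailed — the passage has Sade noticing the sink, not Zoya.
(e) Not entailed — the passage has Sade noticing the sink, not Marco.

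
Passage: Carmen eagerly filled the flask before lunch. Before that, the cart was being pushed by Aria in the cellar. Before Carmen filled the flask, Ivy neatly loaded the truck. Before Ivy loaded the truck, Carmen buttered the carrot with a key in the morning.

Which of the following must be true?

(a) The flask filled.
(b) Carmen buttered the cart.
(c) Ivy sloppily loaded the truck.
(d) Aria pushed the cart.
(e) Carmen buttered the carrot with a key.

(a) Entailed — 'Carmen filled the flask' is causative; it entails the inchoative 'the flask filled'.
(b) Not entailed — Carmen buttered the carrot, not the cart; the cart belongs to the pushing event.
(c) Not entailed — 'sloppily' adds a manner not in (and inconsistent with) the original.
(d) Entailed — 'push' is an activity; 'was pushing' entails that some pushing happened, so 'pushed' holds.
(e) Entailed — dropping 'in the morning' leaves a sub-description the original still satisfies.

(a), (d), (e)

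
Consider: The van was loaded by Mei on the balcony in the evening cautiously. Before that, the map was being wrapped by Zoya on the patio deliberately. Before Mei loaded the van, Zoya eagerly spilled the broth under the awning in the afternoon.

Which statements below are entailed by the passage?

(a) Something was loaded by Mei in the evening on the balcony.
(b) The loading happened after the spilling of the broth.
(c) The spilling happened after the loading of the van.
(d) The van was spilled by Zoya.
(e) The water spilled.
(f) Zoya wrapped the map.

(a), (b)

(a) Entailed — every conjunct here is already in the original loading event.
(b) Entailed — the narrative places the spilling before the loading.
(c) Not entailed — the narrative places the spilling before the loading, not after.
(d) Not entailed — Zoya spilled the broth, not the van; the van belongs to the loading event.
(e) Not entailed — the broth is what spilled, not the water.
(f) Not entailed — 'was wrapping' is progressive on an accomplishment; it does not entail the completed 'wrapped'.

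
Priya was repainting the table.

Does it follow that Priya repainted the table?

'was repainting' is progressive; for an accomplishment like 'repaint the table', it doesn't entail completion.

no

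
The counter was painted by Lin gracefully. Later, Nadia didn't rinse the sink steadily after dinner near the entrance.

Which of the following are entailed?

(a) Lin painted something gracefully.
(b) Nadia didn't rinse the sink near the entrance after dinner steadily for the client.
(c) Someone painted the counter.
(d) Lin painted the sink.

(a), (b), (c)

(a) Entailed — generalizing the patient leaves a sub-description the original still satisfies.
(b) Entailed — under negation, adding a further restriction is entailed: if no such rinsing event occurred, none occurred for the client either.
(c) Entailed — every conjunct here is already in the original painting event.
(d) Not entailed — Lin painted the counter, not the sink; the sink belongs to the rinsing event.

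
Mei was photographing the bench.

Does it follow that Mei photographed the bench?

no

'was photographing' is progressive; for an accomplishment like 'photograph the bench', it doesn't entail completion.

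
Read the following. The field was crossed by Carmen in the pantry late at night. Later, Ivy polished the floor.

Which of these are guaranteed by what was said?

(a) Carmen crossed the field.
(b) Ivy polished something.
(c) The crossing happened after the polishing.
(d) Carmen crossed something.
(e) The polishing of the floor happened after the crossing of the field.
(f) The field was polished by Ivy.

(a) Entailed — this follows by dropping conjuncts from the crossing event's description.
(b) Entailed — every conjunct here is already in the original polishing event.
(c) Not entailed — the narrative places the crossing before the polishing, not after.
(d) Entailed — every conjunct here is already in the original crossing event.
(e) Entailed — the narrative places the crossing before the polishing.
(f) Not entailed — Ivy polished the floor, not the field; the field belongs to the crossing event.

(a), (b), (d), (e)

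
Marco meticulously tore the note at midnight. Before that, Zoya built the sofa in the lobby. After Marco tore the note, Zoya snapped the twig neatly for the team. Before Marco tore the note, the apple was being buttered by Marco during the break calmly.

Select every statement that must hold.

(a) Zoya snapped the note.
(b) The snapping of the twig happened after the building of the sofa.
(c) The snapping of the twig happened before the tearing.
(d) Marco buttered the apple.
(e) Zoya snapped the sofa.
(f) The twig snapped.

(a) Not entailed — Zoya snapped the twig, not the note; the note belongs to the tearing event.
(b) Entailed — the narrative places the building before the snapping.
(c) Not entailed — the narrative places the tearing before the snapping, not after.
(d) Not entailed — 'was buttering' is progressive on an accomplishment; it does not entail the completed 'buttered'.
(e) Not entailed — Zoya snapped the twig, not the sofa; the sofa belongs to the building event.
(f) Entailed — 'Zoya snapped the twig' is causative; it entails the inchoative 'the twig snapped'.

(b), (f)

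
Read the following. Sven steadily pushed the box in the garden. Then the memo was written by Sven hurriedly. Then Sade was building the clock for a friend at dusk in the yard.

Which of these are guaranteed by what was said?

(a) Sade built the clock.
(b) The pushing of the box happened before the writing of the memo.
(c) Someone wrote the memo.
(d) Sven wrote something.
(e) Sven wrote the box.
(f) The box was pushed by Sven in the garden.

(b), (c), (d), (f)

(a) Not entailed — 'was building' is progressive on an accomplishment; it does not entail the completed 'built'.
(b) Entailed — the narrative places the pushing before the writing.
(c) Entailed — every conjunct here is already in the original writing event.
(d) Entailed — this follows by dropping conjuncts from the writing event's description.
(e) Not entailed — Sven wrote the memo, not the box; the box belongs to the pushing event.
(f) Entailed — this follows by dropping conjuncts from the pushing event's description.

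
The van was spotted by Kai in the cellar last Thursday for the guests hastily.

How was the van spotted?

'hastily' marks the manner of the spotting event.

hastily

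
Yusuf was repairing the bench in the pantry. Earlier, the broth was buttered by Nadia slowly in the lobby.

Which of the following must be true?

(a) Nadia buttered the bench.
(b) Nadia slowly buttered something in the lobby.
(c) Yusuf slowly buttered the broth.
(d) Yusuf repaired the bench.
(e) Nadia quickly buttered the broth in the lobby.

(a) Not entailed — Nadia buttered the broth, not the bench; the bench belongs to the repairing event.
(b) Entailed — generalizing the patient leaves a sub-description the original still satisfies.
(c) Not entailed — the passage has Nadia buttering the broth, not Yusuf.
(d) Not entailed — 'was repairing' is progressive on an accomplishment; it does not entail the completed 'repaired'.
(e) Not entailed — 'quickly' adds a manner not in (and inconsistent with) the original.

(b)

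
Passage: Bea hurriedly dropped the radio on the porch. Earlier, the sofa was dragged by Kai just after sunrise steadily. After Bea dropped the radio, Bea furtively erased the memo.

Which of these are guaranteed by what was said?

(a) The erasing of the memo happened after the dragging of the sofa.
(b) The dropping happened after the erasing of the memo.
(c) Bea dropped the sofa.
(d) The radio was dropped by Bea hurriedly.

(a), (d)

(a) Entailed — the narrative places the dragging before the erasing.
(b) Not entailed — the narrative places the dropping before the erasing, not after.
(c) Not entailed — Bea dropped the radio, not the sofa; the sofa belongs to the dragging event.
(d) Entailed — the original entails any weakening of itself; this just drops 'on the porch'.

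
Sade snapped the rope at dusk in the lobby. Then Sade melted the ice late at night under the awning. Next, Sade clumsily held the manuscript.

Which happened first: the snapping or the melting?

The connectives place the snapping before the melting.

the snapping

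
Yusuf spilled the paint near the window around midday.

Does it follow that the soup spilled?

Nothing is said about any soup; only the paint is affected.

no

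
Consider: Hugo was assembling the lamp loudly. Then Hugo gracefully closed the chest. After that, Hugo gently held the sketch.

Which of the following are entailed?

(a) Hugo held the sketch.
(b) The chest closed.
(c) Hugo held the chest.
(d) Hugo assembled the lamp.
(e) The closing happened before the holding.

(a), (b), (e)

(a) Entailed — every conjunct here is already in the original holding event.
(b) Entailed — 'Hugo closed the chest' is causative; it entails the inchoative 'the chest closed'.
(c) Not entailed — Hugo held the sketch, not the chest; the chest belongs to the closing event.
(d) Not entailed — 'was assembling' is progressive on an accomplishment; it does not entail the completed 'assembled'.
(e) Entailed — the narrative places the closing before the holding.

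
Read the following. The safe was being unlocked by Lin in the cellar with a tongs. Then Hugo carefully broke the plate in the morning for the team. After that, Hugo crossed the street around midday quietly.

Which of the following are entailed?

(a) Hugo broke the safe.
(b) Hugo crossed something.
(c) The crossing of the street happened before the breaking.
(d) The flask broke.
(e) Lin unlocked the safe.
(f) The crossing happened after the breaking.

(a) Not entailed — Hugo broke the plate, not the safe; the safe belongs to the unlocking event.
(b) Entailed — the original entails any weakening of itself; this just drops 'around midday', 'quietly' and generalizes the patient.
(c) Not entailed — the narrative places the breaking before the crossing, not after.
(d) Not entailed — the plate is what broke, not the flask.
(e) Not entailed — 'was unlocking' is progressive on an accomplishment; it does not entail the completed 'unlocked'.
(f) Entailed — the narrative places the breaking before the crossing.

(b), (f)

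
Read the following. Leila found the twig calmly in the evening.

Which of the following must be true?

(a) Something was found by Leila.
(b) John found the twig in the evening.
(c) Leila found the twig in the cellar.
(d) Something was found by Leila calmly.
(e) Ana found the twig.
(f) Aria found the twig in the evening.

(a), (d)

(a) Entailed — every conjunct here is already in the original finding event.
(b) Not entailed — the passage has Leila finding the twig, not John.
(c) Not entailed — 'in the cellar' adds information not in the original event.
(d) Entailed — every conjunct here is already in the original finding event.
(e) Not entailed — the passage has Leila finding the twig, not Ana.
(f) Not entailed — the passage has Leila finding the twig, not Aria.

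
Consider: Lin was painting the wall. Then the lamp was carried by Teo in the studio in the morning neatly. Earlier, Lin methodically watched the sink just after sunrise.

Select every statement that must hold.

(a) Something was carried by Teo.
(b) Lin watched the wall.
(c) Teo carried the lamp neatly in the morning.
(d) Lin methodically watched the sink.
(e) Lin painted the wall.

(a) Entailed — the original entails any weakening of itself; this just drops 'in the studio', 'neatly', 'in the morning' and generalizes the patient.
(b) Not entailed — Lin watched the sink, not the wall; the wall belongs to the painting event.
(c) Entailed — the original entails any weakening of itself; this just drops 'in the studio'.
(d) Entailed — the original entails any weakening of itself; this just drops 'just after sunrise'.
(e) Not entailed — 'was painting' is progressive on an accomplishment; it does not entail the completed 'painted'.

(a), (c), (d)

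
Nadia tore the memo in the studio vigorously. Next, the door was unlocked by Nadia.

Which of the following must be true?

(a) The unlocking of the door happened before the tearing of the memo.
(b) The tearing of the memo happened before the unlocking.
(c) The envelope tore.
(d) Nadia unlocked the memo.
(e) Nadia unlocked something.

(b), (e)

(a) Not entailed — the narrative places the tearing before the unlocking, not after.
(b) Entailed — the narrative places the tearing before the unlocking.
(c) Not entailed — the memo is what tore, not the envelope.
(d) Not entailed — Nadia unlocked the door, not the memo; the memo belongs to the tearing event.
(e) Entailed — this follows by dropping conjuncts from the unlocking event's description.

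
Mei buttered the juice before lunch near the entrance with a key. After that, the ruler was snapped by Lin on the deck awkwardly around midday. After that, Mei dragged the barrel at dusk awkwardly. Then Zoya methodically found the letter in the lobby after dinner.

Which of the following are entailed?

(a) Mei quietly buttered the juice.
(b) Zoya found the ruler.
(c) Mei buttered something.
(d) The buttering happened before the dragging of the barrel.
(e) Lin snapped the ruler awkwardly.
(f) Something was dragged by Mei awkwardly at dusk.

(c), (d), (e), (f)

(a) Not entailed — 'quietly' adds information not in the original event.
(b) Not entailed — Zoya found the letter, not the ruler; the ruler belongs to the snapping event.
(c) Entailed — every conjunct here is already in the original buttering event.
(d) Entailed — the narrative places the buttering before the dragging.
(e) Entailed — the original entails any weakening of itself; this just drops 'around midday', 'on the deck'.
(f) Entailed — the original entails any weakening of itself; this just generalizes the patient.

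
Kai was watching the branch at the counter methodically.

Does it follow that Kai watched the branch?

yes

'watch' is atelic; if Kai was watching the branch, then Kai watched the branch (for some time).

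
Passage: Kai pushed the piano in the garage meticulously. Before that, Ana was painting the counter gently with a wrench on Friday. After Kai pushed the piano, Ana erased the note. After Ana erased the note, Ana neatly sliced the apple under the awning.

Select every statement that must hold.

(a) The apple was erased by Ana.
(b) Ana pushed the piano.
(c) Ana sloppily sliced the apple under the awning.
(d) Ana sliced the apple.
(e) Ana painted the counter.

(a) Not entailed — Ana erased the note, not the apple; the apple belongs to the slicing event.
(b) Not entailed — the passage has Kai pushing the piano, not Ana.
(c) Not entailed — 'sloppily' adds a manner not in (and inconsistent with) the original.
(d) Entailed — the original entails any weakening of itself; this just drops 'neatly', 'under the awning'.
(e) Not entailed — 'was painting' is progressive on an accomplishment; it does not entail the completed 'painted'.

(d)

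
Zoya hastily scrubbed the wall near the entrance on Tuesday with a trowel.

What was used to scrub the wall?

'with a trowel' marks the instrument of the scrubbing event.

a trowel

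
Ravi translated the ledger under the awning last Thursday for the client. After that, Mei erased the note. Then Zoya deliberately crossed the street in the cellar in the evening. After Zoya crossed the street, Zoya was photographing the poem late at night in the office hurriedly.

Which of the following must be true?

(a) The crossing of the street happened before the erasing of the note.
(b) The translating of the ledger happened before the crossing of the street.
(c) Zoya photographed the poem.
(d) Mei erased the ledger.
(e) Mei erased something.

(b), (e)

(a) Not entailed — the narrative places the erasing before the crossing, not after.
(b) Entailed — the narrative places the translating before the crossing.
(c) Not entailed — 'was photographing' is progressive on an accomplishment; it does not entail the completed 'photographed'.
(d) Not entailed — Mei erased the note, not the ledger; the ledger belongs to the translating event.
(e) Entailed — this follows by dropping conjuncts from the erasing event's description.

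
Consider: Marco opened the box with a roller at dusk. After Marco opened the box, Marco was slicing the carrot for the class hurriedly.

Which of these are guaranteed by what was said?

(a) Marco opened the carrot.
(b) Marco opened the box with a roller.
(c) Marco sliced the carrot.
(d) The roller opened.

(b)

(a) Not entailed — Marco opened the box, not the carrot; the carrot belongs to the slicing event.
(b) Entailed — the original entails any weakening of itself; this just drops 'at dusk'.
(c) Not entailed — 'was slicing' is progressive on an accomplishment; it does not entail the completed 'sliced'.
(d) Not entailed — the box is what opened, not the roller.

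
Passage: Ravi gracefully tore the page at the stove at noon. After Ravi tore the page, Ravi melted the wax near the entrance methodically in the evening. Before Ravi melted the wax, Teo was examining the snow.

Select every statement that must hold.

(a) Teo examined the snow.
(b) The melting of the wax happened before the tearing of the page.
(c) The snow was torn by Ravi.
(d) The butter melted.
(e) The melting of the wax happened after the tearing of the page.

(a), (e)

(a) Entailed — 'examine' is an activity; 'was examining' entails that some examining happened, so 'examined' holds.
(b) Not entailed — the narrative places the tearing before the melting, not after.
(c) Not entailed — Ravi tore the page, not the snow; the snow belongs to the examining event.
(d) Not entailed — the wax is what melted, not the butter.
(e) Entailed — the narrative places the tearing before the melting.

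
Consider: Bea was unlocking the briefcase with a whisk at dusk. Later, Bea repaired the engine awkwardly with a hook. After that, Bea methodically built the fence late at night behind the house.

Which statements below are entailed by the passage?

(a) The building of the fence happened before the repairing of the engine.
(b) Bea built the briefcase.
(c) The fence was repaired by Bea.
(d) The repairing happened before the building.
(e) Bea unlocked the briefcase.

(d)

(a) Not entailed — the narrative places the repairing before the building, not after.
(b) Not entailed — Bea built the fence, not the briefcase; the briefcase belongs to the unlocking event.
(c) Not entailed — Bea repaired the engine, not the fence; the fence belongs to the building event.
(d) Entailed — the narrative places the repairing before the building.
(e) Not entailed — 'was unlocking' is progressive on an accomplishment; it does not entail the completed 'unlocked'.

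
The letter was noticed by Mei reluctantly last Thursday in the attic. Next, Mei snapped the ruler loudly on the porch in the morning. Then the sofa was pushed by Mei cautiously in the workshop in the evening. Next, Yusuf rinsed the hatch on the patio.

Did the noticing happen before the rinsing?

yes

The narrative orders the noticing before the rinsing.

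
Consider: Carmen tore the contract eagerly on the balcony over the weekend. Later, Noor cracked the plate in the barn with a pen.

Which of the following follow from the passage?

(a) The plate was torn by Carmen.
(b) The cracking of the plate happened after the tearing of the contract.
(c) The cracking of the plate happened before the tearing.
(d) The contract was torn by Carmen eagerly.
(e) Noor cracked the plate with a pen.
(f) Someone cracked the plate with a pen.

(b), (d), (e), (f)

(a) Not entailed — Carmen tore the contract, not the plate; the plate belongs to the cracking event.
(b) Entailed — the narrative places the tearing before the cracking.
(c) Not entailed — the narrative places the tearing before the cracking, not after.
(d) Entailed — this follows by dropping conjuncts from the tearing event's description.
(e) Entailed — the original entails any weakening of itself; this just drops 'in the barn'.
(f) Entailed — every conjunct here is already in the original cracking event.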